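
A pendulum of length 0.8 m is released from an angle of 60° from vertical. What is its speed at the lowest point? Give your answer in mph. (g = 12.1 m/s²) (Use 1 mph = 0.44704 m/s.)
h = L(1 − cosθ) = 0.8(1 − cos60°) = 0.4 m
v = √(2gh) = √(2·12.1·0.4) = 3.11127 m/s = 6.96 mph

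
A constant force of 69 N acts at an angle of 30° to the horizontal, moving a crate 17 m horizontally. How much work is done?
W = F·d·cosθ = (69)(17)cos(30°) = 1016 J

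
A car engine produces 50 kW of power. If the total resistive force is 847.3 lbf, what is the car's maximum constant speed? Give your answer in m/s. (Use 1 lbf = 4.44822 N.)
Convert to SI: F = 3768.98 N
P = Fv ⇒ v = P/F = 50000 W/3768.98 N = 13.27 m/s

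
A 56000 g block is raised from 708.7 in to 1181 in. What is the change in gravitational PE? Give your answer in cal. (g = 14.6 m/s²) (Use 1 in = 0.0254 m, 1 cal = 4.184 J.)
Convert to SI: m = 56.0 kg, Δh = 11.9964 m
ΔPE = mgΔh = (56.0)(14.6)(11.9964) = 9808.27 J = 2344 cal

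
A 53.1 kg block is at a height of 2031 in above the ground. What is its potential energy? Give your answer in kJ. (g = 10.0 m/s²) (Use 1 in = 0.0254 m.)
Convert to SI: m = 53.1 kg, h = 51.5874 m
PE = mgh = (53.1)(10.0)(51.5874) = 27392.9 J = 27.39 kJ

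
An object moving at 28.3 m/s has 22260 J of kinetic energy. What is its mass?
m = 2·KE/v² = 2·22260/(28.3)² = 55.59 kg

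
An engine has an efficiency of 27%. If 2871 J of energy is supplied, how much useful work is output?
W_out = η·W_in = 0.27·2871 = 775.17 J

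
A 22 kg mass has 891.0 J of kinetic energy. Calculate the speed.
v = √(2·KE/m) = √(2·891.0/22) = 9.0 m/s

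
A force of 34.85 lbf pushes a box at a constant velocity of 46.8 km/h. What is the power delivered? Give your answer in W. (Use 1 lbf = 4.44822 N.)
Convert to SI: F = 155.02 N, v = 13.0 m/s
P = Fv = (155.02)(13.0) = 2015 W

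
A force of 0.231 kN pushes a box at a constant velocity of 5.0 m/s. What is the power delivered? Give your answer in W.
Convert to SI: F = 231.0 N, v = 5.0 m/s
P = Fv = (231.0)(5.0) = 1155 W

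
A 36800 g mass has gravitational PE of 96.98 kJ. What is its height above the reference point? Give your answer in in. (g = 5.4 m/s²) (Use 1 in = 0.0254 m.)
Convert to SI: m = 36.8 kg, PE = 96980.0 J
h = PE/(mg) = 96980.0/(36.8·5.4) = 488.023 m = 19210 in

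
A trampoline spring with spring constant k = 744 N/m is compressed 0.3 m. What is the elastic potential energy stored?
PE = ½kx² = ½(744)(0.3)² = 33.48 J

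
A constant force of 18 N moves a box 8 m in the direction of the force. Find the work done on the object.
W = F·d = (18)(8) = 144.0 J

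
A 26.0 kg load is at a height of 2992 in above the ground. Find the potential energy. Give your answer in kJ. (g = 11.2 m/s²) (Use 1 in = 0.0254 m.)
Convert to SI: m = 26.0 kg, h = 75.9968 m
PE = mgh = (26.0)(11.2)(75.9968) = 22130.3 J = 22.13 kJ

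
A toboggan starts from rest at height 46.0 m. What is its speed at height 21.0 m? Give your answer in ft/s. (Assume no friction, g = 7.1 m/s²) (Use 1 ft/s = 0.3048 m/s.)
mgh₁ = mgh₂ + ½mv² ⇒ v = √(2g(h₁−h₂)) = √(2·7.1·25.0) = 18.8414 m/s = 61.82 ft/s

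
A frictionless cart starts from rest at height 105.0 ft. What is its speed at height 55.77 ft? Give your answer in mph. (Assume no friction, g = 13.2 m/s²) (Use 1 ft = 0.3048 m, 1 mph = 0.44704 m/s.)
Convert to SI: h₁−h₂ = 15.0053 m
mgh₁ = mgh₂ + ½mv² ⇒ v = √(2g(h₁−h₂)) = √(2·13.2·15.0053) = 19.9033 m/s = 44.52 mph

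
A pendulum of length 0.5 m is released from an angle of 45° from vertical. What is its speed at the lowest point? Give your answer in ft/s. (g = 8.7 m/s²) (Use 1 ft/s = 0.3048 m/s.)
h = L(1 − cosθ) = 0.5(1 − cos45°) = 0.146447 m
v = √(2gh) = √(2·8.7·0.146447) = 1.5963 m/s = 5.237 ft/s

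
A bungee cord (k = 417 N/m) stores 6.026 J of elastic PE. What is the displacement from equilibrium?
x = √(2·PE/k) = √(2·6.026/417) = 0.17 m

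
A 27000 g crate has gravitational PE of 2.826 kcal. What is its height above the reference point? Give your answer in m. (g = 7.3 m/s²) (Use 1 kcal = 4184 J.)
Convert to SI: m = 27.0 kg, PE = 11824.0 J
h = PE/(mg) = 11824.0/(27.0·7.3) = 59.99 m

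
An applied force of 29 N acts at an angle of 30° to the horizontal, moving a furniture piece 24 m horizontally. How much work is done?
W = F·d·cosθ = (29)(24)cos(30°) = 602.8 J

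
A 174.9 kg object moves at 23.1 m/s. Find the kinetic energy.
KE = ½mv² = ½(174.9)(23.1)² = 46660 J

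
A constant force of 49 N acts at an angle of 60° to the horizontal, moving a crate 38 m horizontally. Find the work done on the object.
W = F·d·cosθ = (49)(38)cos(60°) = 931.0 J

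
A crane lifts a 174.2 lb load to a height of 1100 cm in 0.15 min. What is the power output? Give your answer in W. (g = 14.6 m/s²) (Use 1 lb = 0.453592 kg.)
Convert to SI: m = 79.0157 kg, h = 11.0 m, t = 9.0 s
P = mgh/t = (79.0157)(14.6)(11.0)/9.0 = 1410 W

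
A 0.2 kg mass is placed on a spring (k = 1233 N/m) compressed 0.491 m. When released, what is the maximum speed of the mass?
½kx² = ½mv² ⇒ v = x√(k/m) = (0.491)√(1233/0.2) = 38.55 m/s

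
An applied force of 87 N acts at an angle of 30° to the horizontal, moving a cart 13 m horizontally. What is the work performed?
W = F·d·cosθ = (87)(13)cos(30°) = 979.5 J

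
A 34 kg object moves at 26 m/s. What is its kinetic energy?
KE = ½mv² = ½(34)(26)² = 11492.0 J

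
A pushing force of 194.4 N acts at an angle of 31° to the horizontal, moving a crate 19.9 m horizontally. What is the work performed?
W = F·d·cosθ = (194.4)(19.9)cos(31°) = 3316 J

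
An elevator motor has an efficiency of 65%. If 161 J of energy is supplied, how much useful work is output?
W_out = η·W_in = 0.65·161 = 104.65 J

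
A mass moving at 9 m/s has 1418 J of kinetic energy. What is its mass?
m = 2·KE/v² = 2·1418/(9)² = 35.01 kg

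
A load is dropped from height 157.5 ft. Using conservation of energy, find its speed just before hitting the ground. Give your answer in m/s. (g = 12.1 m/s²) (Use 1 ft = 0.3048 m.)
Convert to SI: h = 48.006 m
mgh = ½mv² ⇒ v = √(2gh) = √(2·12.1·48.006) = 34.08 m/s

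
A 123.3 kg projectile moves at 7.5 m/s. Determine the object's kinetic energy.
KE = ½mv² = ½(123.3)(7.5)² = 3468 J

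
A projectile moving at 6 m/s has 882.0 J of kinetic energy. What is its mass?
m = 2·KE/v² = 2·882.0/(6)² = 49.0 kg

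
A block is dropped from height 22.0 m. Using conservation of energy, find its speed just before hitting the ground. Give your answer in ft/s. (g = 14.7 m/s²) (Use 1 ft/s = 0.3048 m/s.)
mgh = ½mv² ⇒ v = √(2gh) = √(2·14.7·22.0) = 25.4323 m/s = 83.44 ft/s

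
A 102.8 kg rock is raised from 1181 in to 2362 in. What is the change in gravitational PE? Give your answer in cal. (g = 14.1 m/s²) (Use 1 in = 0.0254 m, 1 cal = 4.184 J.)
Convert to SI: m = 102.8 kg, Δh = 29.9974 m
ΔPE = mgΔh = (102.8)(14.1)(29.9974) = 43480.6 J = 10390 cal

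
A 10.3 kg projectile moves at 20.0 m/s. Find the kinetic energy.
KE = ½mv² = ½(10.3)(20.0)² = 2060 J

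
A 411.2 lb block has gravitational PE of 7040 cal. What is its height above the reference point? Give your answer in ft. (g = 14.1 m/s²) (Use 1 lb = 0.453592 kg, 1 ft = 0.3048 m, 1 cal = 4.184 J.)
Convert to SI: m = 186.517 kg, PE = 29455.4 J
h = PE/(mg) = 29455.4/(186.517·14.1) = 11.2002 m = 36.75 ft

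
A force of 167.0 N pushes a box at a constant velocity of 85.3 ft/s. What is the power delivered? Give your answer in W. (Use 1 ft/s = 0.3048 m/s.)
Convert to SI: F = 167.0 N, v = 25.9994 m/s
P = Fv = (167.0)(25.9994) = 4342 W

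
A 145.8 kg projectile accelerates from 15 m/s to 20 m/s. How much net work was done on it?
W = ΔKE = ½m(v₂² − v₁²) = ½(145.8)(20² − 15²) = 12757.5 J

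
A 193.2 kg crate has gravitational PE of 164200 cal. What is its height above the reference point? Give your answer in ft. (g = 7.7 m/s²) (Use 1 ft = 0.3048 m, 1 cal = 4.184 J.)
Convert to SI: m = 193.2 kg, PE = 687013 J
h = PE/(mg) = 687013/(193.2·7.7) = 461.814 m = 1515 ft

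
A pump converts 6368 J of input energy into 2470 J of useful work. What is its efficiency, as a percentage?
η = W_out/W_in = 2470/6368 = 38.79%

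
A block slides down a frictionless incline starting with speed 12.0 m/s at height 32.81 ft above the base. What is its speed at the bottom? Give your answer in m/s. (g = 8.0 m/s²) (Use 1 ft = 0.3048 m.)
Convert to SI: v₀ = 12.0 m/s, h = 10.0005 m
½mv₀² + mgh = ½mv² ⇒ v = √(v₀² + 2gh) = √(12.0² + 2·8.0·10.0005) = 17.44 m/s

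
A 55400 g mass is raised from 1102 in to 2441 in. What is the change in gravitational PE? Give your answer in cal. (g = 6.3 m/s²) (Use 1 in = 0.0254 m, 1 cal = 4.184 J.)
Convert to SI: m = 55.4 kg, Δh = 34.0106 m
ΔPE = mgΔh = (55.4)(6.3)(34.0106) = 11870.4 J = 2837 cal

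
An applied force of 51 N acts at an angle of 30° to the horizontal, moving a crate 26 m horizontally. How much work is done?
W = F·d·cosθ = (51)(26)cos(30°) = 1148 J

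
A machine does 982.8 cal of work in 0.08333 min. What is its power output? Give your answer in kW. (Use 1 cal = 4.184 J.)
Convert to SI: W = 4112.04 J, t = 4.9998 s
P = W/t = 4112.04/4.9998 = 822.44 W = 0.8224 kW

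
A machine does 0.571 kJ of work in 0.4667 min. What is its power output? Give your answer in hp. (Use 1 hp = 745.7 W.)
Convert to SI: W = 571.0 J, t = 28.002 s
P = W/t = 571.0/28.002 = 20.3914 W = 0.02735 hp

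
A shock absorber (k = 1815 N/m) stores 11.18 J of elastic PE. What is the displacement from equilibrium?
x = √(2·PE/k) = √(2·11.18/1815) = 0.111 m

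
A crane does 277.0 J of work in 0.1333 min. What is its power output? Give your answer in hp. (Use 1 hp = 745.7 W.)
Convert to SI: W = 277.0 J, t = 7.998 s
P = W/t = 277.0/7.998 = 34.6337 W = 0.04644 hp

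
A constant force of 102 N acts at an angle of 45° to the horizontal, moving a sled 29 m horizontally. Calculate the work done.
W = F·d·cosθ = (102)(29)cos(45°) = 2092 J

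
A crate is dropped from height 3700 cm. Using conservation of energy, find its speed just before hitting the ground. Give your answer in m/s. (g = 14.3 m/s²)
Convert to SI: h = 37.0 m
mgh = ½mv² ⇒ v = √(2gh) = √(2·14.3·37.0) = 32.53 m/s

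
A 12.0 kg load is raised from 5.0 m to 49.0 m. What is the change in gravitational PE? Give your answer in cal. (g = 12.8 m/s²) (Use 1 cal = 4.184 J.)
ΔPE = mgΔh = (12.0)(12.8)(44.0) = 6758.4 J = 1615 cal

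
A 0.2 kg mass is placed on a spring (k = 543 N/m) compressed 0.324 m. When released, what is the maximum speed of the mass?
½kx² = ½mv² ⇒ v = x√(k/m) = (0.324)√(543/0.2) = 16.88 m/s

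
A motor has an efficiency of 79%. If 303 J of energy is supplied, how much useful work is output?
W_out = η·W_in = 0.79·303 = 239.37 J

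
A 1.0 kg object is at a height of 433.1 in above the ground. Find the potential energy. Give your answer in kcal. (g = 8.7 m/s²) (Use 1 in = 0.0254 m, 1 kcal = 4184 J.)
Convert to SI: m = 1.0 kg, h = 11.0007 m
PE = mgh = (1.0)(8.7)(11.0007) = 95.7064 J = 0.02287 kcal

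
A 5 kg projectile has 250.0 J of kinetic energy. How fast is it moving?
v = √(2·KE/m) = √(2·250.0/5) = 10.0 m/s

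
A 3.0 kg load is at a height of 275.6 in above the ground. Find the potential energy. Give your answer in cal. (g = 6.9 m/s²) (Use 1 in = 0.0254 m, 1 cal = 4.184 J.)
Convert to SI: m = 3.0 kg, h = 7.00024 m
PE = mgh = (3.0)(6.9)(7.00024) = 144.905 J = 34.63 cal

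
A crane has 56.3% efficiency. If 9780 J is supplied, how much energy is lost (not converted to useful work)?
W_lost = W_in(1 − η) = 9780·(1 − 0.563) = 4274 J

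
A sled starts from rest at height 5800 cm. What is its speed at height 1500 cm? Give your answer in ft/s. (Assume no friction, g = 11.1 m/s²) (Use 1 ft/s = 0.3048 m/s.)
Convert to SI: h₁−h₂ = 43.0 m
mgh₁ = mgh₂ + ½mv² ⇒ v = √(2g(h₁−h₂)) = √(2·11.1·43.0) = 30.8966 m/s = 101.4 ft/s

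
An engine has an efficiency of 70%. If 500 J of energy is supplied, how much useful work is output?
W_out = η·W_in = 0.7·500 = 350.0 J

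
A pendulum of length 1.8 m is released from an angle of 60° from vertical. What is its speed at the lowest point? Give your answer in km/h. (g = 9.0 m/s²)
h = L(1 − cosθ) = 1.8(1 − cos60°) = 0.9 m
v = √(2gh) = √(2·9.0·0.9) = 4.02492 m/s = 14.49 km/h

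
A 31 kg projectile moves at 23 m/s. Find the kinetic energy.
KE = ½mv² = ½(31)(23)² = 8199.5 J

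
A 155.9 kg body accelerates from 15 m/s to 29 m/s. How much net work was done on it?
W = ΔKE = ½m(v₂² − v₁²) = ½(155.9)(29² − 15²) = 48017.2 J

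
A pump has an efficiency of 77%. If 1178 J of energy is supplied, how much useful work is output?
W_out = η·W_in = 0.77·1178 = 907.06 J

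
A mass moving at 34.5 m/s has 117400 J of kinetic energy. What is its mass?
m = 2·KE/v² = 2·117400/(34.5)² = 197.3 kg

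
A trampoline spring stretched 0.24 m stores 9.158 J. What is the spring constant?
k = 2·PE/x² = 2·9.158/(0.24)² = 318.0 N/m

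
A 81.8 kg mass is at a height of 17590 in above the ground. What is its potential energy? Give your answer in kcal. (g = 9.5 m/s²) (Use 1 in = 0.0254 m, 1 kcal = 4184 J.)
Convert to SI: m = 81.8 kg, h = 446.786 m
PE = mgh = (81.8)(9.5)(446.786) = 347197 J = 82.98 kcal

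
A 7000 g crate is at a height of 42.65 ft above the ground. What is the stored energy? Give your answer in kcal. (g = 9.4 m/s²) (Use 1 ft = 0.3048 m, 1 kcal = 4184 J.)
Convert to SI: m = 7.0 kg, h = 12.9997 m
PE = mgh = (7.0)(9.4)(12.9997) = 855.382 J = 0.2044 kcal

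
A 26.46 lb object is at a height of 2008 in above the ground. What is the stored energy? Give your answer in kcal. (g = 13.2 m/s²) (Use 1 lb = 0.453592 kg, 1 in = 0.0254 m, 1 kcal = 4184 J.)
Convert to SI: m = 12.002 kg, h = 51.0032 m
PE = mgh = (12.002)(13.2)(51.0032) = 8080.28 J = 1.931 kcal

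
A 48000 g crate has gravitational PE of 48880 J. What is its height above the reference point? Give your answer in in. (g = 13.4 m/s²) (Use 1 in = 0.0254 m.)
Convert to SI: m = 48.0 kg, PE = 48880.0 J
h = PE/(mg) = 48880.0/(48.0·13.4) = 75.995 m = 2992 in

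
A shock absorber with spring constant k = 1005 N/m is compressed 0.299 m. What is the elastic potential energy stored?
PE = ½kx² = ½(1005)(0.299)² = 44.92 J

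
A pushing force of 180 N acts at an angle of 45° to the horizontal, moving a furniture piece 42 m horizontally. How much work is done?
W = F·d·cosθ = (180)(42)cos(45°) = 5346 J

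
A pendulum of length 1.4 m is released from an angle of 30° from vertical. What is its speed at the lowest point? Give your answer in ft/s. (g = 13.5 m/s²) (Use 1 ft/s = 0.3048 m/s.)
h = L(1 − cosθ) = 1.4(1 − cos30°) = 0.187564 m
v = √(2gh) = √(2·13.5·0.187564) = 2.25039 m/s = 7.383 ft/s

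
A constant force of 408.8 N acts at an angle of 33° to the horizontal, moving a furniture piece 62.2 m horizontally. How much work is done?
W = F·d·cosθ = (408.8)(62.2)cos(33°) = 21330 J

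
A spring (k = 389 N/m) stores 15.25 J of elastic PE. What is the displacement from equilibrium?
x = √(2·PE/k) = √(2·15.25/389) = 0.28 m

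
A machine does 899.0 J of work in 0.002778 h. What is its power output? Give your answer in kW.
Convert to SI: W = 899.0 J, t = 10.0008 s
P = W/t = 899.0/10.0008 = 89.8928 W = 0.08989 kW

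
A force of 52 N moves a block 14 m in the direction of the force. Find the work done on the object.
W = F·d = (52)(14) = 728.0 J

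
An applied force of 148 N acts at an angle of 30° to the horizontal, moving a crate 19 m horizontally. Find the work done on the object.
W = F·d·cosθ = (148)(19)cos(30°) = 2435 J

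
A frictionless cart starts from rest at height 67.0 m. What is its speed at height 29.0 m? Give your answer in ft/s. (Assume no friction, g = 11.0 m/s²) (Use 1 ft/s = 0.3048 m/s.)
mgh₁ = mgh₂ + ½mv² ⇒ v = √(2g(h₁−h₂)) = √(2·11.0·38.0) = 28.9137 m/s = 94.86 ft/s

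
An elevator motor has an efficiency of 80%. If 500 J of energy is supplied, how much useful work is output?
W_out = η·W_in = 0.8·500 = 400.0 J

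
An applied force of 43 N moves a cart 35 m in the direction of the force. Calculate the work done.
W = F·d = (43)(35) = 1505 J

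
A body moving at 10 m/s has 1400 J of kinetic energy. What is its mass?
m = 2·KE/v² = 2·1400/(10)² = 28.0 kg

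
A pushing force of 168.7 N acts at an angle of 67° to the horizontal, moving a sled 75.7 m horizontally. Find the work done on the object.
W = F·d·cosθ = (168.7)(75.7)cos(67°) = 4990 J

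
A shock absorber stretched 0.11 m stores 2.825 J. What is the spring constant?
k = 2·PE/x² = 2·2.825/(0.11)² = 466.9 N/m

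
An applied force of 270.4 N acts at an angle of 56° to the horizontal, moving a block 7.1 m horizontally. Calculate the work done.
W = F·d·cosθ = (270.4)(7.1)cos(56°) = 1074 J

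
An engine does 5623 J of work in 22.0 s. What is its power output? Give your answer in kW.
P = W/t = 5623.0/22.0 = 255.591 W = 0.2556 kW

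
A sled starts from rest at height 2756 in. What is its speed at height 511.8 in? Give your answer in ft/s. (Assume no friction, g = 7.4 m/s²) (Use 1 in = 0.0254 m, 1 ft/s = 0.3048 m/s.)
Convert to SI: h₁−h₂ = 57.0027 m
mgh₁ = mgh₂ + ½mv² ⇒ v = √(2g(h₁−h₂)) = √(2·7.4·57.0027) = 29.0455 m/s = 95.29 ft/s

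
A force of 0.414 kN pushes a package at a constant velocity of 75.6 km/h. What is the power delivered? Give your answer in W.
Convert to SI: F = 414.0 N, v = 21.0 m/s
P = Fv = (414.0)(21.0) = 8694 W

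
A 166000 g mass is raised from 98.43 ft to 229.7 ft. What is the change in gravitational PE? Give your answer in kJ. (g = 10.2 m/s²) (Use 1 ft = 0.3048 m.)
Convert to SI: m = 166.0 kg, Δh = 40.0111 m
ΔPE = mgΔh = (166.0)(10.2)(40.0111) = 67746.8 J = 67.75 kJ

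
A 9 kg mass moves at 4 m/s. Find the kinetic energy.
KE = ½mv² = ½(9)(4)² = 72.0 J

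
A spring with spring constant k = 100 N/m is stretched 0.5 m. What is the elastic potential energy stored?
PE = ½kx² = ½(100)(0.5)² = 12.5 J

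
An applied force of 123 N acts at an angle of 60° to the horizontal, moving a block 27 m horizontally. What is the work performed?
W = F·d·cosθ = (123)(27)cos(60°) = 1661 J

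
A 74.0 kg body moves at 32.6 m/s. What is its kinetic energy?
KE = ½mv² = ½(74.0)(32.6)² = 39320 J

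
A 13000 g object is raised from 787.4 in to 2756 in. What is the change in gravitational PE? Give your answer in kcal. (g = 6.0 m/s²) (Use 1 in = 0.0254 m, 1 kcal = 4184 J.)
Convert to SI: m = 13.0 kg, Δh = 50.0024 m
ΔPE = mgΔh = (13.0)(6.0)(50.0024) = 3900.19 J = 0.9322 kcal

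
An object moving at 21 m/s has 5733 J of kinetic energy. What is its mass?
m = 2·KE/v² = 2·5733/(21)² = 26.0 kg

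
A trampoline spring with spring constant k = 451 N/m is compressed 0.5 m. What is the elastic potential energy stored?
PE = ½kx² = ½(451)(0.5)² = 56.38 J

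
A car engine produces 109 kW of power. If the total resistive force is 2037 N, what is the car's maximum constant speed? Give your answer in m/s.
P = Fv ⇒ v = P/F = 109000 W/2037.0 N = 53.51 m/s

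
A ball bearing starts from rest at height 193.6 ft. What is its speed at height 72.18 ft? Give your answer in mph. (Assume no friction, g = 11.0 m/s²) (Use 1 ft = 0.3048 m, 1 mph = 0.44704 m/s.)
Convert to SI: h₁−h₂ = 37.0088 m
mgh₁ = mgh₂ + ½mv² ⇒ v = √(2g(h₁−h₂)) = √(2·11.0·37.0088) = 28.5341 m/s = 63.83 mph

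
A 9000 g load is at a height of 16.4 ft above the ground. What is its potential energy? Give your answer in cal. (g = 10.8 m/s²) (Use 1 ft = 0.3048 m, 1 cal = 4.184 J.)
Convert to SI: m = 9.0 kg, h = 4.99872 m
PE = mgh = (9.0)(10.8)(4.99872) = 485.876 J = 116.1 cal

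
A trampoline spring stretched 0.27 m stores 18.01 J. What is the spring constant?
k = 2·PE/x² = 2·18.01/(0.27)² = 494.1 N/m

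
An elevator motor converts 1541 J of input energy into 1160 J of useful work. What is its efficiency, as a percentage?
η = W_out/W_in = 1160/1541 = 75.28%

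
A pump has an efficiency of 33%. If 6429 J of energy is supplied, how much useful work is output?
W_out = η·W_in = 0.33·6429 = 2121.57 J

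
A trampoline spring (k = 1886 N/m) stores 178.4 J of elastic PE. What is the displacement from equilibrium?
x = √(2·PE/k) = √(2·178.4/1886) = 0.435 m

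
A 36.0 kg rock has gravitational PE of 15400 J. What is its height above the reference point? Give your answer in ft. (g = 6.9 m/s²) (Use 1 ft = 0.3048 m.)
h = PE/(mg) = 15400.0/(36.0·6.9) = 61.9968 m = 203.4 ft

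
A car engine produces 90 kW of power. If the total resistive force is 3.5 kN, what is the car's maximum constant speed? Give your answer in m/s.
Convert to SI: F = 3500.0 N
P = Fv ⇒ v = P/F = 90000 W/3500.0 N = 25.71 m/s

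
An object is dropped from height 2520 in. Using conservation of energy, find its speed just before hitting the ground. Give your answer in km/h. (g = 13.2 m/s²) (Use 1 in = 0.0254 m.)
Convert to SI: h = 64.008 m
mgh = ½mv² ⇒ v = √(2gh) = √(2·13.2·64.008) = 41.1073 m/s = 148.0 km/h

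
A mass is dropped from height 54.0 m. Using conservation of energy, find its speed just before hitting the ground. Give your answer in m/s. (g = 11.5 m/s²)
mgh = ½mv² ⇒ v = √(2gh) = √(2·11.5·54.0) = 35.24 m/s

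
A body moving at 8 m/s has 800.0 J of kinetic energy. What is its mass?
m = 2·KE/v² = 2·800.0/(8)² = 25.0 kg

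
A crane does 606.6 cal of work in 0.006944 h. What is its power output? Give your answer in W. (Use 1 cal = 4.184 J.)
Convert to SI: W = 2538.01 J, t = 24.9984 s
P = W/t = 2538.01/24.9984 = 101.5 W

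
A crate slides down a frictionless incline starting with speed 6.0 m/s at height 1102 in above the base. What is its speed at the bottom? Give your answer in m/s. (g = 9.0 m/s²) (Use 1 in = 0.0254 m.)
Convert to SI: v₀ = 6.0 m/s, h = 27.9908 m
½mv₀² + mgh = ½mv² ⇒ v = √(v₀² + 2gh) = √(6.0² + 2·9.0·27.9908) = 23.23 m/s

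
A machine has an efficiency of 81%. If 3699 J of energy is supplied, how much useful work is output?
W_out = η·W_in = 0.81·3699 = 2996.19 J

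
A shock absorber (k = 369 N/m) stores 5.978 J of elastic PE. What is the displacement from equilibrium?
x = √(2·PE/k) = √(2·5.978/369) = 0.18 m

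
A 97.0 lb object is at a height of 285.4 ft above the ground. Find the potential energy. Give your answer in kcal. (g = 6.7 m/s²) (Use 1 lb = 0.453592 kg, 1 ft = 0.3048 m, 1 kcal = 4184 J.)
Convert to SI: m = 43.9984 kg, h = 86.9899 m
PE = mgh = (43.9984)(6.7)(86.9899) = 25643.7 J = 6.129 kcal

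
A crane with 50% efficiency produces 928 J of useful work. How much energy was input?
W_in = W_out/η = 928/0.5 = 1856 J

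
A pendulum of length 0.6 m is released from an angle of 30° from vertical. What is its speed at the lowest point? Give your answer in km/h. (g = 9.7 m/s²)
h = L(1 − cosθ) = 0.6(1 − cos30°) = 0.0803848 m
v = √(2gh) = √(2·9.7·0.0803848) = 1.24879 m/s = 4.496 km/h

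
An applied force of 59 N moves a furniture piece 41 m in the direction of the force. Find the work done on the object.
W = F·d = (59)(41) = 2419 J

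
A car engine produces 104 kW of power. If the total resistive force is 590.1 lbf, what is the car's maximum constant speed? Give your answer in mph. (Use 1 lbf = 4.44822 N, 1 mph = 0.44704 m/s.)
Convert to SI: F = 2624.89 N
P = Fv ⇒ v = P/F = 104000 W/2624.89 N = 39.6206 m/s = 88.63 mph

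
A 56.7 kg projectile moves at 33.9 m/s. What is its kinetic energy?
KE = ½mv² = ½(56.7)(33.9)² = 32580 J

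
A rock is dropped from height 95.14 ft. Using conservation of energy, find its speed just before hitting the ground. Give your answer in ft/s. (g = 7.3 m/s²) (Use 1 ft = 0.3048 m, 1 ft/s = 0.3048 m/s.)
Convert to SI: h = 28.9987 m
mgh = ½mv² ⇒ v = √(2gh) = √(2·7.3·28.9987) = 20.5762 m/s = 67.51 ft/s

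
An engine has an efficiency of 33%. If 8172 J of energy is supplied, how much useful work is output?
W_out = η·W_in = 0.33·8172 = 2696.76 J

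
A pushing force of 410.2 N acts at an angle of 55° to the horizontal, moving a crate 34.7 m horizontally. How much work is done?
W = F·d·cosθ = (410.2)(34.7)cos(55°) = 8164 J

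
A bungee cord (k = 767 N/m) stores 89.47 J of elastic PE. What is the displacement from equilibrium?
x = √(2·PE/k) = √(2·89.47/767) = 0.483 m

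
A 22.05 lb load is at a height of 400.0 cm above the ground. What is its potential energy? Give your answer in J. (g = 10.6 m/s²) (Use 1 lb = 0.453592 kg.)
Convert to SI: m = 10.0017 kg, h = 4.0 m
PE = mgh = (10.0017)(10.6)(4.0) = 424.1 J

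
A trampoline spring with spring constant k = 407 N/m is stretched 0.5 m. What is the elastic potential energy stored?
PE = ½kx² = ½(407)(0.5)² = 50.88 J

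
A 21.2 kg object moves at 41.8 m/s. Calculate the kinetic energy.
KE = ½mv² = ½(21.2)(41.8)² = 18520 J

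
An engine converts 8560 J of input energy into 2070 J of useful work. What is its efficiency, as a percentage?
η = W_out/W_in = 2070/8560 = 24.18%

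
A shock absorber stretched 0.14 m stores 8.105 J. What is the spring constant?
k = 2·PE/x² = 2·8.105/(0.14)² = 827.0 N/m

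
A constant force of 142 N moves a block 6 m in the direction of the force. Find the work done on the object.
W = F·d = (142)(6) = 852.0 J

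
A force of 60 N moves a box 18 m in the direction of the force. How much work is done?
W = F·d = (60)(18) = 1080 J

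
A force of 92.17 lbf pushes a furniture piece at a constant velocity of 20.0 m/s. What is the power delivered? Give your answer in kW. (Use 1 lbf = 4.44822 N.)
Convert to SI: F = 409.992 N, v = 20.0 m/s
P = Fv = (409.992)(20.0) = 8199.85 W = 8.2 kW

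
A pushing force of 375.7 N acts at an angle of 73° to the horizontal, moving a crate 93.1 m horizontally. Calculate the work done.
W = F·d·cosθ = (375.7)(93.1)cos(73°) = 10230 J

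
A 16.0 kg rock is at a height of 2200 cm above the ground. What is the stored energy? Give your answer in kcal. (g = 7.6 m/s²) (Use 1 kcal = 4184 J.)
Convert to SI: m = 16.0 kg, h = 22.0 m
PE = mgh = (16.0)(7.6)(22.0) = 2675.2 J = 0.6394 kcal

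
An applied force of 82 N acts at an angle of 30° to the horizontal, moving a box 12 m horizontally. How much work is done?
W = F·d·cosθ = (82)(12)cos(30°) = 852.2 J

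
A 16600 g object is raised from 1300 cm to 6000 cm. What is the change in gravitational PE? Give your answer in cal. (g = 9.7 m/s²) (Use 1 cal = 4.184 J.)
Convert to SI: m = 16.6 kg, Δh = 47.0 m
ΔPE = mgΔh = (16.6)(9.7)(47.0) = 7567.94 J = 1809 cal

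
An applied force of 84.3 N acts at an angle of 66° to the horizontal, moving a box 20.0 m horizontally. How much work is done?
W = F·d·cosθ = (84.3)(20.0)cos(66°) = 685.8 J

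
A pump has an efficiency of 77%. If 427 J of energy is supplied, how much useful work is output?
W_out = η·W_in = 0.77·427 = 328.79 J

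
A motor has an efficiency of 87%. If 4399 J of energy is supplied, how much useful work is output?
W_out = η·W_in = 0.87·4399 = 3827.13 J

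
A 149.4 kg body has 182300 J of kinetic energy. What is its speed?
v = √(2·KE/m) = √(2·182300/149.4) = 49.4 m/s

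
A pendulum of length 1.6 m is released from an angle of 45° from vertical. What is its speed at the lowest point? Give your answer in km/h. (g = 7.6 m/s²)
h = L(1 − cosθ) = 1.6(1 − cos45°) = 0.468629 m
v = √(2gh) = √(2·7.6·0.468629) = 2.66893 m/s = 9.608 km/h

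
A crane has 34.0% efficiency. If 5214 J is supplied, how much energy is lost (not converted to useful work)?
W_lost = W_in(1 − η) = 5214·(1 − 0.34) = 3441 J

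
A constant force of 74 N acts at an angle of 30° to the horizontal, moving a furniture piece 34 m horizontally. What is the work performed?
W = F·d·cosθ = (74)(34)cos(30°) = 2179 J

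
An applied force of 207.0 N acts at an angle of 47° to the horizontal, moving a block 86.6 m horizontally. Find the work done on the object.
W = F·d·cosθ = (207.0)(86.6)cos(47°) = 12230 J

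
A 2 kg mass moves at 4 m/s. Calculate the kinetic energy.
KE = ½mv² = ½(2)(4)² = 16.0 J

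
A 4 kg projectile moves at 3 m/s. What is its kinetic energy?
KE = ½mv² = ½(4)(3)² = 18.0 J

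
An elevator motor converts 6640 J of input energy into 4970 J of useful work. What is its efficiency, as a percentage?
η = W_out/W_in = 4970/6640 = 74.85%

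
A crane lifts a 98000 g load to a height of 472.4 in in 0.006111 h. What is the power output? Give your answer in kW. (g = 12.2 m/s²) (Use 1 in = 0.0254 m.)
Convert to SI: m = 98.0 kg, h = 11.999 m, t = 21.9996 s
P = mgh/t = (98.0)(12.2)(11.999)/21.9996 = 652.101 W = 0.6521 kW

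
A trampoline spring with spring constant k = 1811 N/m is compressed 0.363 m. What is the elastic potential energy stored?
PE = ½kx² = ½(1811)(0.363)² = 119.3 J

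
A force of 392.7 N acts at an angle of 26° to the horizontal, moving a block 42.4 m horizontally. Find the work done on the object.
W = F·d·cosθ = (392.7)(42.4)cos(26°) = 14970 J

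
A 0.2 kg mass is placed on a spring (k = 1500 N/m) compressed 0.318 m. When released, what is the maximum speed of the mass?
½kx² = ½mv² ⇒ v = x√(k/m) = (0.318)√(1500/0.2) = 27.54 m/s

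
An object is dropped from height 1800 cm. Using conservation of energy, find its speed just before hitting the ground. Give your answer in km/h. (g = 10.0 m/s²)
Convert to SI: h = 18.0 m
mgh = ½mv² ⇒ v = √(2gh) = √(2·10.0·18.0) = 18.9737 m/s = 68.31 km/h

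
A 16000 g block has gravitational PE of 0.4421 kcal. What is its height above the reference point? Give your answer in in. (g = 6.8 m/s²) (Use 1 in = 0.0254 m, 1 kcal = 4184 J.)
Convert to SI: m = 16.0 kg, PE = 1849.75 J
h = PE/(mg) = 1849.75/(16.0·6.8) = 17.0013 m = 669.3 in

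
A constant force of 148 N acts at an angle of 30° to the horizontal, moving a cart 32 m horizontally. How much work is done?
W = F·d·cosθ = (148)(32)cos(30°) = 4101 J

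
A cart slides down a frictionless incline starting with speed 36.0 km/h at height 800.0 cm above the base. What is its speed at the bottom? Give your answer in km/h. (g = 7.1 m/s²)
Convert to SI: v₀ = 10.0 m/s, h = 8.0 m
½mv₀² + mgh = ½mv² ⇒ v = √(v₀² + 2gh) = √(10.0² + 2·7.1·8.0) = 14.6151 m/s = 52.61 km/h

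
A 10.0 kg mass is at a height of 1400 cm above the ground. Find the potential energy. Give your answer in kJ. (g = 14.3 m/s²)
Convert to SI: m = 10.0 kg, h = 14.0 m
PE = mgh = (10.0)(14.3)(14.0) = 2002.0 J = 2.002 kJ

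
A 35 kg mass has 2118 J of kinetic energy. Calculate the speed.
v = √(2·KE/m) = √(2·2118/35) = 11.0 m/s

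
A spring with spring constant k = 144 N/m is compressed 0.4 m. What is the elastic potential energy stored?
PE = ½kx² = ½(144)(0.4)² = 11.52 J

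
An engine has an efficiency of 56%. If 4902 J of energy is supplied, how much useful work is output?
W_out = η·W_in = 0.56·4902 = 2745.12 J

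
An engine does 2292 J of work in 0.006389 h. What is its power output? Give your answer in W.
Convert to SI: W = 2292.0 J, t = 23.0004 s
P = W/t = 2292.0/23.0004 = 99.65 W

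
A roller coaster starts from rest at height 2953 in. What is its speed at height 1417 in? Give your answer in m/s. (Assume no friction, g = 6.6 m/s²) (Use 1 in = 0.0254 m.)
Convert to SI: h₁−h₂ = 39.0144 m
mgh₁ = mgh₂ + ½mv² ⇒ v = √(2g(h₁−h₂)) = √(2·6.6·39.0144) = 22.69 m/s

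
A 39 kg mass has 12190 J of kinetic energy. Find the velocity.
v = √(2·KE/m) = √(2·12190/39) = 25.0 m/s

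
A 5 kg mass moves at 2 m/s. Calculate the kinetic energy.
KE = ½mv² = ½(5)(2)² = 10.0 J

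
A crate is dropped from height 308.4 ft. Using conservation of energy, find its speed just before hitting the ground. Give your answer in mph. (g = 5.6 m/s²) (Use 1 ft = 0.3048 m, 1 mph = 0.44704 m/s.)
Convert to SI: h = 94.0003 m
mgh = ½mv² ⇒ v = √(2gh) = √(2·5.6·94.0003) = 32.4469 m/s = 72.58 mph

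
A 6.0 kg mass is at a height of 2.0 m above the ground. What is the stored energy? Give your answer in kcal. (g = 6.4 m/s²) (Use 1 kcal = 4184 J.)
PE = mgh = (6.0)(6.4)(2.0) = 76.8 J = 0.01836 kcal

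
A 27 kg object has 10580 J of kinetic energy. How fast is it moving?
v = √(2·KE/m) = √(2·10580/27) = 27.99 m/s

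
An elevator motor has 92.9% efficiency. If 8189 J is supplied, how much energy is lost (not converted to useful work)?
W_lost = W_in(1 − η) = 8189·(1 − 0.929) = 581.4 J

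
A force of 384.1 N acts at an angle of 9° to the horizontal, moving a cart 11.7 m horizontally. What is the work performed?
W = F·d·cosθ = (384.1)(11.7)cos(9°) = 4439 J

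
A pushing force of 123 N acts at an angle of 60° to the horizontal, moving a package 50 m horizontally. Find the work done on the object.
W = F·d·cosθ = (123)(50)cos(60°) = 3075 J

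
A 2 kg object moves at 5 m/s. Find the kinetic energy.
KE = ½mv² = ½(2)(5)² = 25.0 J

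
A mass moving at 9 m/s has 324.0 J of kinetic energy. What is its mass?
m = 2·KE/v² = 2·324.0/(9)² = 8.0 kg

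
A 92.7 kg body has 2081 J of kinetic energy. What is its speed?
v = √(2·KE/m) = √(2·2081/92.7) = 6.701 m/s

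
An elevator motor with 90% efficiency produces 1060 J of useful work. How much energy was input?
W_in = W_out/η = 1060/0.9 = 1178 J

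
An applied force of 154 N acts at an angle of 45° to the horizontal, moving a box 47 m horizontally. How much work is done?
W = F·d·cosθ = (154)(47)cos(45°) = 5118 J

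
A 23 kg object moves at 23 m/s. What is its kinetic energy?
KE = ½mv² = ½(23)(23)² = 6083.5 J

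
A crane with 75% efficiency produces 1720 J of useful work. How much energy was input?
W_in = W_out/η = 1720/0.75 = 2293 J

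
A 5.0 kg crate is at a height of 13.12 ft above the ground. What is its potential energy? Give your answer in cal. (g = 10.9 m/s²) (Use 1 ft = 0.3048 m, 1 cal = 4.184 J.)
Convert to SI: m = 5.0 kg, h = 3.99898 m
PE = mgh = (5.0)(10.9)(3.99898) = 217.944 J = 52.09 cal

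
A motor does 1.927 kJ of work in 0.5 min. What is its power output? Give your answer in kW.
Convert to SI: W = 1927.0 J, t = 30.0 s
P = W/t = 1927.0/30.0 = 64.2333 W = 0.06423 kW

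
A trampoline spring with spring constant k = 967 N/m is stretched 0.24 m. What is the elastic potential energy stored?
PE = ½kx² = ½(967)(0.24)² = 27.85 J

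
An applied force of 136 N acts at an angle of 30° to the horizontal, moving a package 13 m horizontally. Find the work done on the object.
W = F·d·cosθ = (136)(13)cos(30°) = 1531 J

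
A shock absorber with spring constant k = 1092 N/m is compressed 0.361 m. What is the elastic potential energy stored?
PE = ½kx² = ½(1092)(0.361)² = 71.16 J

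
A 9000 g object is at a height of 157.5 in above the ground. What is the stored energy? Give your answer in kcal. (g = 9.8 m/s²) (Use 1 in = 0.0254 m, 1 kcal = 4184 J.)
Convert to SI: m = 9.0 kg, h = 4.0005 m
PE = mgh = (9.0)(9.8)(4.0005) = 352.844 J = 0.08433 kcal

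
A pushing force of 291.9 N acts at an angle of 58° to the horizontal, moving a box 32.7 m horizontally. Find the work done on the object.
W = F·d·cosθ = (291.9)(32.7)cos(58°) = 5058 J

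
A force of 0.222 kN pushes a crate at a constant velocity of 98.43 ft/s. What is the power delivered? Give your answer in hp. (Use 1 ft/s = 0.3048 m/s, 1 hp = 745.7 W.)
Convert to SI: F = 222.0 N, v = 30.0015 m/s
P = Fv = (222.0)(30.0015) = 6660.33 W = 8.932 hp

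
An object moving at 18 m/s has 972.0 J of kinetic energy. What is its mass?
m = 2·KE/v² = 2·972.0/(18)² = 6.0 kg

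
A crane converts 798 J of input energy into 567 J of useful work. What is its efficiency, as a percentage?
η = W_out/W_in = 567/798 = 71.05%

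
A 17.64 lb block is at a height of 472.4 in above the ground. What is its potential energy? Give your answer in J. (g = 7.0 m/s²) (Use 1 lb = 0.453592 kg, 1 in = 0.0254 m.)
Convert to SI: m = 8.00136 kg, h = 11.999 m
PE = mgh = (8.00136)(7.0)(11.999) = 672.1 J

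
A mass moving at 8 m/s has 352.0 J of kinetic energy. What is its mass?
m = 2·KE/v² = 2·352.0/(8)² = 11.0 kg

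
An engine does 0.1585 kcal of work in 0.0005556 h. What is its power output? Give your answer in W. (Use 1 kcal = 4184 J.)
Convert to SI: W = 663.164 J, t = 2.00016 s
P = W/t = 663.164/2.00016 = 331.6 W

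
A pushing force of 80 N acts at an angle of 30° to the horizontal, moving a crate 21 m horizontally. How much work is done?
W = F·d·cosθ = (80)(21)cos(30°) = 1455 J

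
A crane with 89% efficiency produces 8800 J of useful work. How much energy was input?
W_in = W_out/η = 8800/0.89 = 9888 J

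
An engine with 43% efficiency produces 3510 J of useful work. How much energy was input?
W_in = W_out/η = 3510/0.43 = 8163 J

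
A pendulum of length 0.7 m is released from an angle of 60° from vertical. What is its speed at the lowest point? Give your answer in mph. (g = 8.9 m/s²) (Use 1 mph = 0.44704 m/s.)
h = L(1 − cosθ) = 0.7(1 − cos60°) = 0.35 m
v = √(2gh) = √(2·8.9·0.35) = 2.496 m/s = 5.583 mph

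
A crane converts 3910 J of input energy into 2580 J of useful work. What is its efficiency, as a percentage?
η = W_out/W_in = 2580/3910 = 65.98%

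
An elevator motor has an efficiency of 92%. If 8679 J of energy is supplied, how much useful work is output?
W_out = η·W_in = 0.92·8679 = 7984.68 J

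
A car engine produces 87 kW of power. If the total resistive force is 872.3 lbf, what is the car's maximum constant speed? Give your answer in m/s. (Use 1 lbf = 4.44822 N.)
Convert to SI: F = 3880.18 N
P = Fv ⇒ v = P/F = 87000 W/3880.18 N = 22.42 m/s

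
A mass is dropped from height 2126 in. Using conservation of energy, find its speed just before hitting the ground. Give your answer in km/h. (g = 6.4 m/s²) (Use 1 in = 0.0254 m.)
Convert to SI: h = 54.0004 m
mgh = ½mv² ⇒ v = √(2gh) = √(2·6.4·54.0004) = 26.2908 m/s = 94.65 km/h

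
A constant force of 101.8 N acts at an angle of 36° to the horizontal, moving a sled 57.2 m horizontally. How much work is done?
W = F·d·cosθ = (101.8)(57.2)cos(36°) = 4711 J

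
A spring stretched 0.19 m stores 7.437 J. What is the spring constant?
k = 2·PE/x² = 2·7.437/(0.19)² = 412.0 N/m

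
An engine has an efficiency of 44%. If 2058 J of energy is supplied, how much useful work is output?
W_out = η·W_in = 0.44·2058 = 905.52 J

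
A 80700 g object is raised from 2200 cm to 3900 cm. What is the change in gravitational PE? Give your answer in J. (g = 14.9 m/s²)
Convert to SI: m = 80.7 kg, Δh = 17.0 m
ΔPE = mgΔh = (80.7)(14.9)(17.0) = 20440 J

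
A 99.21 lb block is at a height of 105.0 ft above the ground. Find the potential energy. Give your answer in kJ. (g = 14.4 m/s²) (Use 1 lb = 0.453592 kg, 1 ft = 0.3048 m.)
Convert to SI: m = 45.0009 kg, h = 32.004 m
PE = mgh = (45.0009)(14.4)(32.004) = 20739.0 J = 20.74 kJ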